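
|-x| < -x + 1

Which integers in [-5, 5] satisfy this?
Holds for: {-5, -4, -3, -2, -1, 0}
Fails for: {1, 2, 3, 4, 5}

Answer: {-5, -4, -3, -2, -1, 0}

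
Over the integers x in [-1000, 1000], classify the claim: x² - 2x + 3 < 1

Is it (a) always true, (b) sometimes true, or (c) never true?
Over all integers in [-1000, 1000], LHS − RHS is smallest at x = 1, where it equals 1:
x = 1: LHS = 1² - 2·1 + 3 = 2; 2 < 1 — FAILS
At the ends of the range:
x = -1000: LHS = (-1000)² - 2·(-1000) + 3 = 1002003; 1002003 < 1 — FAILS
x = 1000: LHS = 1000² - 2·1000 + 3 = 998003; 998003 < 1 — FAILS
Hence LHS − RHS is never negative, i.e. LHS ≥ RHS throughout, so the claimed relation (<) fails for every integer in [-1000, 1000].

No integer in the range satisfies it.

Answer: Never true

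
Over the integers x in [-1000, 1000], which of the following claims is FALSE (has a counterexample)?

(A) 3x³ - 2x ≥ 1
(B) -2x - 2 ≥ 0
(A) x = 0: LHS = 3·0³ - 2·0 = 0; 0 ≥ 1 — FAILS
(B) x = 0: LHS = -2·0 - 2 = -2; -2 ≥ 0 — FAILS

Answer: Both A and B are false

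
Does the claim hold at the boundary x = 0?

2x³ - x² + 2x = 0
x = 0: LHS = 2·0³ - 0² + 2·0 = 0; 0 = 0 — holds

The relation is satisfied at x = 0.

Answer: Yes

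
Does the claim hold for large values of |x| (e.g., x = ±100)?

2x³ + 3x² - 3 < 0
x = 100: LHS = 2·100³ + 3·100² - 3 = 2029997; 2029997 < 0 — FAILS
x = -100: LHS = 2·(-100)³ + 3·(-100)² - 3 = -1970003; -1970003 < 0 — holds

Answer: Partially: fails for x = 100, holds for x = -100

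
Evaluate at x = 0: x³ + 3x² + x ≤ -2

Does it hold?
x = 0: LHS = 0³ + 3·0² + 0 = 0; 0 ≤ -2 — FAILS

The relation fails at x = 0, so x = 0 is a counterexample.

Answer: No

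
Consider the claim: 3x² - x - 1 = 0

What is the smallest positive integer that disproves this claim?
Testing positive integers:
x = 1: LHS = 3·1² - 1 - 1 = 1; 1 = 0 — FAILS  ← smallest positive counterexample

Answer: x = 1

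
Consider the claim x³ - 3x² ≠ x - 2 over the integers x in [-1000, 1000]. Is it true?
Track d = LHS − RHS over the integers in [-1000, 1000]. Equality would need d = 0, but d changes sign only between consecutive integers, jumping over 0:
x = -1: LHS = (-1)³ - 3·(-1)² = -4, RHS = (-1) - 2 = -3; -4 ≠ -3 — holds  (d = -1)
x = 0: LHS = 0³ - 3·0² = 0, RHS = 0 - 2 = -2; 0 ≠ -2 — holds  (d = 2)
x = 0: LHS = 0³ - 3·0² = 0, RHS = 0 - 2 = -2; 0 ≠ -2 — holds  (d = 2)
x = 1: LHS = 1³ - 3·1² = -2, RHS = 1 - 2 = -1; -2 ≠ -1 — holds  (d = -1)
x = 3: LHS = 3³ - 3·3² = 0, RHS = 3 - 2 = 1; 0 ≠ 1 — holds  (d = -1)
x = 4: LHS = 4³ - 3·4² = 16, RHS = 4 - 2 = 2; 16 ≠ 2 — holds  (d = 14)
Away from these crossings d keeps a constant sign, and checking every integer in [-1000, 1000] confirms d ≠ 0 throughout. Hence the two sides are never equal, so the relation holds for every integer in [-1000, 1000].

No counterexample exists.

Answer: True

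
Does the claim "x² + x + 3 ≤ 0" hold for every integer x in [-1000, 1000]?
The claim fails at x = 0:
x = 0: LHS = 0² + 0 + 3 = 3; 3 ≤ 0 — FAILS

Because a single integer refutes it, the statement is false.

Answer: False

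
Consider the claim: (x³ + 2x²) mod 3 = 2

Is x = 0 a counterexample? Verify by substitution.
Substitute x = 0 into the relation:
x = 0: LHS = (0³ + 2·0²) mod 3 = 0 mod 3 = 0; 0 = 2 — FAILS

Since the claim fails at x = 0, this value is a counterexample.

Answer: Yes, x = 0 is a counterexample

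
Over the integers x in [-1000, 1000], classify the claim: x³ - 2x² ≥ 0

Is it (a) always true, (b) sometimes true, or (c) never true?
Holds at x = 0: LHS = 0³ - 2·0² = 0; 0 ≥ 0 — holds
Fails at x = 1: LHS = 1³ - 2·1² = -1; -1 ≥ 0 — FAILS
It is satisfied by some integers in the range but not all.

Answer: Sometimes true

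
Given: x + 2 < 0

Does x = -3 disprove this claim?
Substitute x = -3 into the relation:
x = -3: LHS = (-3) + 2 = -1; -1 < 0 — holds

The claim holds here, so x = -3 is not a counterexample. (A counterexample exists elsewhere, e.g. x = 0.)

Answer: No, x = -3 is not a counterexample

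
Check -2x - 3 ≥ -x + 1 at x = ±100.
x = 100: LHS = -2·100 - 3 = -203, RHS = -100 + 1 = -99; -203 ≥ -99 — FAILS
x = -100: LHS = -2·(-100) - 3 = 197, RHS = -(-100) + 1 = 101; 197 ≥ 101 — holds

Answer: Partially: fails for x = 100, holds for x = -100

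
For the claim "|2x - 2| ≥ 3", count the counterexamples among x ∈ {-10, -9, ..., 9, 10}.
Counterexamples in [-10, 10]: {0, 1, 2}.

Counting them gives 3 values.

Answer: 3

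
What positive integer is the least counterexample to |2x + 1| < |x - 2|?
Testing positive integers:
x = 1: LHS = |2·1 + 1| = |3| = 3, RHS = |1 - 2| = |-1| = 1; 3 < 1 — FAILS  ← smallest positive counterexample

Answer: x = 1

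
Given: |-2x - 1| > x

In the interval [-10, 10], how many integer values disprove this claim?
Over all integers in [-10, 10], LHS − RHS is smallest at x = 0, where it equals 1:
x = 0: LHS = |-2·0 - 1| = |-1| = 1; 1 > 0 — holds
At the ends of the range:
x = -10: LHS = |-2·(-10) - 1| = |19| = 19; 19 > -10 — holds
x = 10: LHS = |-2·10 - 1| = |-21| = 21; 21 > 10 — holds
Hence LHS − RHS is never zero or negative, i.e. LHS > RHS throughout, so the relation holds for every integer in [-10, 10].

No counterexample appears in that range.

Answer: 0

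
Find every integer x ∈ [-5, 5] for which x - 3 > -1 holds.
Holds for: {3, 4, 5}
Fails for: {-5, -4, -3, -2, -1, 0, 1, 2}

Answer: {3, 4, 5}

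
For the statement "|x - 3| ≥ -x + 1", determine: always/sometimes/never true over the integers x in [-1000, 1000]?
Over all integers in [-1000, 1000], LHS − RHS is smallest at x = 0, where it equals 2:
x = 0: LHS = |0 - 3| = |-3| = 3, RHS = -0 + 1 = 1; 3 ≥ 1 — holds
At the ends of the range:
x = -1000: LHS = |(-1000) - 3| = |-1003| = 1003, RHS = -(-1000) + 1 = 1001; 1003 ≥ 1001 — holds
x = 1000: LHS = |1000 - 3| = |997| = 997, RHS = -1000 + 1 = -999; 997 ≥ -999 — holds
Hence LHS − RHS is never negative, i.e. LHS ≥ RHS throughout, so the relation holds for every integer in [-1000, 1000].

No counterexample exists.

Answer: Always true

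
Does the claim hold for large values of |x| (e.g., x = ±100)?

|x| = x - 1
x = 100: LHS = |100| = 100, RHS = 100 - 1 = 99; 100 = 99 — FAILS
x = -100: LHS = |-100| = 100, RHS = (-100) - 1 = -101; 100 = -101 — FAILS

Answer: No, fails for both x = 100 and x = -100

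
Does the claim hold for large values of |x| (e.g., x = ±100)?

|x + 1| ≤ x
x = 100: LHS = |100 + 1| = |101| = 101; 101 ≤ 100 — FAILS
x = -100: LHS = |(-100) + 1| = |-99| = 99; 99 ≤ -100 — FAILS

Answer: No, fails for both x = 100 and x = -100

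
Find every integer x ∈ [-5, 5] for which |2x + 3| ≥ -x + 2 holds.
Holds for: {-5, 0, 1, 2, 3, 4, 5}
Fails for: {-4, -3, -2, -1}

Answer: {-5, 0, 1, 2, 3, 4, 5}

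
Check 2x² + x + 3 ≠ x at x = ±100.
x = 100: LHS = 2·100² + 100 + 3 = 20103; 20103 ≠ 100 — holds
x = -100: LHS = 2·(-100)² + (-100) + 3 = 19903; 19903 ≠ -100 — holds

Answer: Yes, holds for both x = 100 and x = -100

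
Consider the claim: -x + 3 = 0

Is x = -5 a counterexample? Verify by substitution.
Substitute x = -5 into the relation:
x = -5: LHS = -(-5) + 3 = 8; 8 = 0 — FAILS

Since the claim fails at x = -5, this value is a counterexample.

Answer: Yes, x = -5 is a counterexample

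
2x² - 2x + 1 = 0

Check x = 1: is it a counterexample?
Substitute x = 1 into the relation:
x = 1: LHS = 2·1² - 2·1 + 1 = 1; 1 = 0 — FAILS

Since the claim fails at x = 1, this value is a counterexample.

Answer: Yes, x = 1 is a counterexample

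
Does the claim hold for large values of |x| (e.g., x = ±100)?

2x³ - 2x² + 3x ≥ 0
x = 100: LHS = 2·100³ - 2·100² + 3·100 = 1980300; 1980300 ≥ 0 — holds
x = -100: LHS = 2·(-100)³ - 2·(-100)² + 3·(-100) = -2020300; -2020300 ≥ 0 — FAILS

Answer: Partially: holds for x = 100, fails for x = -100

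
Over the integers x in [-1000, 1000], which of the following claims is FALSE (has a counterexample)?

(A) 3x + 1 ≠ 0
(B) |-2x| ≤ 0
(A) Track d = LHS − RHS over the integers in [-1000, 1000]. Equality would need d = 0, but d changes sign only between consecutive integers, jumping over 0:
x = -1: LHS = 3·(-1) + 1 = -2; -2 ≠ 0 — holds  (d = -2)
x = 0: LHS = 3·0 + 1 = 1; 1 ≠ 0 — holds  (d = 1)
Away from these crossings d keeps a constant sign, and checking every integer in [-1000, 1000] confirms d ≠ 0 throughout. Hence the two sides are never equal, so the relation holds for every integer in [-1000, 1000].

(B) x = 1: LHS = |-2·1| = |-2| = 2; 2 ≤ 0 — FAILS

Only (B) has a counterexample.

Answer: B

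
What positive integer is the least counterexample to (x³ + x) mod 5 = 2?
Testing positive integers:
x = 1: LHS = (1³ + 1) mod 5 = 2 mod 5 = 2; 2 = 2 — holds
x = 2: LHS = (2³ + 2) mod 5 = 10 mod 5 = 0; 0 = 2 — FAILS  ← smallest positive counterexample

Answer: x = 2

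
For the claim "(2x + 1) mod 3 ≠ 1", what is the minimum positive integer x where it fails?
Testing positive integers:
x = 1: LHS = (2·1 + 1) mod 3 = 3 mod 3 = 0; 0 ≠ 1 — holds
x = 2: LHS = (2·2 + 1) mod 3 = 5 mod 3 = 2; 2 ≠ 1 — holds
x = 3: LHS = (2·3 + 1) mod 3 = 7 mod 3 = 1; 1 ≠ 1 — FAILS  ← smallest positive counterexample

Answer: x = 3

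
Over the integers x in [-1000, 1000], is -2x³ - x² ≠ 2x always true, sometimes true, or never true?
Holds at x = 1: LHS = -2·1³ - 1² = -3, RHS = 2·1 = 2; -3 ≠ 2 — holds
Fails at x = 0: LHS = -2·0³ - 0² = 0, RHS = 2·0 = 0; 0 ≠ 0 — FAILS
It is satisfied by some integers in the range but not all.

Answer: Sometimes true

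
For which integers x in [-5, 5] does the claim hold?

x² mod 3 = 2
For a polynomial with integer coefficients, its value mod 3 depends only on x mod 3, so it suffices to check one representative of each residue class, x = 0, 1, 2:
x = 0: LHS = (0²) mod 3 = 0 mod 3 = 0; 0 = 2 — FAILS
x = 1: LHS = (1²) mod 3 = 1 mod 3 = 1; 1 = 2 — FAILS
x = 2: LHS = (2²) mod 3 = 4 mod 3 = 1; 1 = 2 — FAILS
The relation fails in every residue class, so the claimed relation (=) fails for every integer in [-5, 5].

Answer: None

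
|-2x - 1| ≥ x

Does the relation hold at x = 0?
x = 0: LHS = |-2·0 - 1| = |-1| = 1; 1 ≥ 0 — holds

The relation is satisfied at x = 0.

Answer: Yes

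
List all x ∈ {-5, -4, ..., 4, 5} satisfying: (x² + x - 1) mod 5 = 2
For a polynomial with integer coefficients, its value mod 5 depends only on x mod 5, so it suffices to check one representative of each residue class, x = 0, 1, 2, 3, 4:
x = 0: LHS = (0² + 0 - 1) mod 5 = (-1) mod 5 = 4; 4 = 2 — FAILS
x = 1: LHS = (1² + 1 - 1) mod 5 = 1 mod 5 = 1; 1 = 2 — FAILS
x = 2: LHS = (2² + 2 - 1) mod 5 = 5 mod 5 = 0; 0 = 2 — FAILS
x = 3: LHS = (3² + 3 - 1) mod 5 = 11 mod 5 = 1; 1 = 2 — FAILS
x = 4: LHS = (4² + 4 - 1) mod 5 = 19 mod 5 = 4; 4 = 2 — FAILS
The relation fails in every residue class, so the claimed relation (=) fails for every integer in [-5, 5].

Answer: None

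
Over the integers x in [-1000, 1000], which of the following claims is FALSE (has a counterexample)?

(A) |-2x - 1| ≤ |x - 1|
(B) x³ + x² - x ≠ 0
(A) x = 1: LHS = |-2·1 - 1| = |-3| = 3, RHS = |1 - 1| = |0| = 0; 3 ≤ 0 — FAILS
(B) x = 0: LHS = 0³ + 0² - 0 = 0; 0 ≠ 0 — FAILS

Answer: Both A and B are false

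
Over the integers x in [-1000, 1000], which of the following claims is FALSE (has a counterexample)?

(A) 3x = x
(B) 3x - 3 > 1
(A) x = 1: LHS = 3·1 = 3; 3 = 1 — FAILS
(B) x = 0: LHS = 3·0 - 3 = -3; -3 > 1 — FAILS

Answer: Both A and B are false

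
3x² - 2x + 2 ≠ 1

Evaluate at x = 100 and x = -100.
x = 100: LHS = 3·100² - 2·100 + 2 = 29802; 29802 ≠ 1 — holds
x = -100: LHS = 3·(-100)² - 2·(-100) + 2 = 30202; 30202 ≠ 1 — holds

Answer: Yes, holds for both x = 100 and x = -100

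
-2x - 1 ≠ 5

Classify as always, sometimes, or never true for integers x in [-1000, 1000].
Holds at x = 0: LHS = -2·0 - 1 = -1; -1 ≠ 5 — holds
Fails at x = -3: LHS = -2·(-3) - 1 = 5; 5 ≠ 5 — FAILS
It is satisfied by some integers in the range but not all.

Answer: Sometimes true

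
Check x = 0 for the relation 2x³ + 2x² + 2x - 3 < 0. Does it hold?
x = 0: LHS = 2·0³ + 2·0² + 2·0 - 3 = -3; -3 < 0 — holds

The relation is satisfied at x = 0.

Answer: Yes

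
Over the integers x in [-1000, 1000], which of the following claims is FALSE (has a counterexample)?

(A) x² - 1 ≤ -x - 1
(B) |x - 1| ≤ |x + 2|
(A) x = 1: LHS = 1² - 1 = 0, RHS = -1 - 1 = -2; 0 ≤ -2 — FAILS
(B) x = -1: LHS = |(-1) - 1| = |-2| = 2, RHS = |(-1) + 2| = |1| = 1; 2 ≤ 1 — FAILS

Answer: Both A and B are false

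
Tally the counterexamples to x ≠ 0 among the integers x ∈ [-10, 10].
Counterexamples in [-10, 10]: {0}.

Counting them gives 1 values.

Answer: 1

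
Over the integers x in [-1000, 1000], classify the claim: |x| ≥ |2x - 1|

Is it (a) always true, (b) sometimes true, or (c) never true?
Holds at x = 1: LHS = |1| = 1, RHS = |2·1 - 1| = |1| = 1; 1 ≥ 1 — holds
Fails at x = 0: LHS = |0| = 0, RHS = |2·0 - 1| = |-1| = 1; 0 ≥ 1 — FAILS
It is satisfied by some integers in the range but not all.

Answer: Sometimes true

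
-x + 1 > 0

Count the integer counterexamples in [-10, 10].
Counterexamples in [-10, 10]: {1, 2, 3, 4, 5, 6, 7, 8, 9, 10}.

Counting them gives 10 values.

Answer: 10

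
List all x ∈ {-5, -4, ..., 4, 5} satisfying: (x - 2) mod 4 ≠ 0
Holds for: {-5, -4, -3, -1, 0, 1, 3, 4, 5}
Fails for: {-2, 2}

Answer: {-5, -4, -3, -1, 0, 1, 3, 4, 5}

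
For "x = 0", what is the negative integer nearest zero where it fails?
Testing negative integers from -1 downward:
x = -1: -1 = 0 — FAILS  ← closest negative counterexample to 0

Answer: x = -1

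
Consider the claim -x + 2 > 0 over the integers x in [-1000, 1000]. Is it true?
The claim fails at x = 2:
x = 2: LHS = -2 + 2 = 0; 0 > 0 — FAILS

Because a single integer refutes it, the statement is false.

Answer: False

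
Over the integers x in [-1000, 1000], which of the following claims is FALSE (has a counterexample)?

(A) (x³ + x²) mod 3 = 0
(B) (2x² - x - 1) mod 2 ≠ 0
(A) x = 1: LHS = (1³ + 1²) mod 3 = 2 mod 3 = 2; 2 = 0 — FAILS
(B) x = 1: LHS = (2·1² - 1 - 1) mod 2 = 0 mod 2 = 0; 0 ≠ 0 — FAILS

Answer: Both A and B are false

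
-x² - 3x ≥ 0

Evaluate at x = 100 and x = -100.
x = 100: LHS = -100² - 3·100 = -10300; -10300 ≥ 0 — FAILS
x = -100: LHS = -(-100)² - 3·(-100) = -9700; -9700 ≥ 0 — FAILS

Answer: No, fails for both x = 100 and x = -100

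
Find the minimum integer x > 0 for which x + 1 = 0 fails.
Testing positive integers:
x = 1: LHS = 1 + 1 = 2; 2 = 0 — FAILS  ← smallest positive counterexample

Answer: x = 1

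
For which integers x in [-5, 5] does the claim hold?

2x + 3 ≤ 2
Holds for: {-5, -4, -3, -2, -1}
Fails for: {0, 1, 2, 3, 4, 5}

Answer: {-5, -4, -3, -2, -1}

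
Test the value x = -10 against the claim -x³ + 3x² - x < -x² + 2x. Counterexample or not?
Substitute x = -10 into the relation:
x = -10: LHS = -(-10)³ + 3·(-10)² - (-10) = 1310, RHS = -(-10)² + 2·(-10) = -120; 1310 < -120 — FAILS

Since the claim fails at x = -10, this value is a counterexample.

Answer: Yes, x = -10 is a counterexample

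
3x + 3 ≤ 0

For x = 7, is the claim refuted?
Substitute x = 7 into the relation:
x = 7: LHS = 3·7 + 3 = 24; 24 ≤ 0 — FAILS

Since the claim fails at x = 7, this value is a counterexample.

Answer: Yes, x = 7 is a counterexample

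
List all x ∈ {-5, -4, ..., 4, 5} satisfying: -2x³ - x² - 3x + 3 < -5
Holds for: {2, 3, 4, 5}
Fails for: {-5, -4, -3, -2, -1, 0, 1}

Answer: {2, 3, 4, 5}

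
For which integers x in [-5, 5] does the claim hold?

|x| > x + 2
Holds for: {-5, -4, -3, -2}
Fails for: {-1, 0, 1, 2, 3, 4, 5}

Answer: {-5, -4, -3, -2}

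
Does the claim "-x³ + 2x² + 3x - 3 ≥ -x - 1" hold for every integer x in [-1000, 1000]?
The claim fails at x = 0:
x = 0: LHS = -0³ + 2·0² + 3·0 - 3 = -3, RHS = -0 - 1 = -1; -3 ≥ -1 — FAILS

Because a single integer refutes it, the statement is false.

Answer: False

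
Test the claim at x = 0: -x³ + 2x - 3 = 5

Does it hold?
x = 0: LHS = -0³ + 2·0 - 3 = -3; -3 = 5 — FAILS

The relation fails at x = 0, so x = 0 is a counterexample.

Answer: No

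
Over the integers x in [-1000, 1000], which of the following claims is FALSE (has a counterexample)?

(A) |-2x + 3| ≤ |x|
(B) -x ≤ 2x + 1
(A) x = 0: LHS = |-2·0 + 3| = |3| = 3, RHS = |0| = 0; 3 ≤ 0 — FAILS
(B) x = -1: LHS = -(-1) = 1, RHS = 2·(-1) + 1 = -1; 1 ≤ -1 — FAILS

Answer: Both A and B are false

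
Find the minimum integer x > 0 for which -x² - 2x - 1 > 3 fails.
Testing positive integers:
x = 1: LHS = -1² - 2·1 - 1 = -4; -4 > 3 — FAILS  ← smallest positive counterexample

Answer: x = 1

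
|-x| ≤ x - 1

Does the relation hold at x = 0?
x = 0: LHS = |-0| = |0| = 0, RHS = 0 - 1 = -1; 0 ≤ -1 — FAILS

The relation fails at x = 0, so x = 0 is a counterexample.

Answer: No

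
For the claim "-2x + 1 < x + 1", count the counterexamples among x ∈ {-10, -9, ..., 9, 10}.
Counterexamples in [-10, 10]: {-10, -9, -8, -7, -6, -5, -4, -3, -2, -1, 0}.

Counting them gives 11 values.

Answer: 11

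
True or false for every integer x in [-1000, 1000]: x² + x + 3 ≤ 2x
The claim fails at x = 0:
x = 0: LHS = 0² + 0 + 3 = 3, RHS = 2·0 = 0; 3 ≤ 0 — FAILS

Because a single integer refutes it, the statement is false.

Answer: False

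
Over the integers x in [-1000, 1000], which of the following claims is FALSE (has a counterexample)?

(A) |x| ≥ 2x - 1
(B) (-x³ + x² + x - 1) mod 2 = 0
(A) x = 2: LHS = |2| = 2, RHS = 2·2 - 1 = 3; 2 ≥ 3 — FAILS
(B) x = 0: LHS = (-0³ + 0² + 0 - 1) mod 2 = (-1) mod 2 = 1; 1 = 0 — FAILS

Answer: Both A and B are false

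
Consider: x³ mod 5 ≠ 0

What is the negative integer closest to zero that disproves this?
Testing negative integers from -1 downward:
x = -1: LHS = ((-1)³) mod 5 = (-1) mod 5 = 4; 4 ≠ 0 — holds
x = -2: LHS = ((-2)³) mod 5 = (-8) mod 5 = 2; 2 ≠ 0 — holds
x = -3: LHS = ((-3)³) mod 5 = (-27) mod 5 = 3; 3 ≠ 0 — holds
x = -4: LHS = ((-4)³) mod 5 = (-64) mod 5 = 1; 1 ≠ 0 — holds
x = -5: LHS = ((-5)³) mod 5 = (-125) mod 5 = 0; 0 ≠ 0 — FAILS  ← closest negative counterexample to 0

Answer: x = -5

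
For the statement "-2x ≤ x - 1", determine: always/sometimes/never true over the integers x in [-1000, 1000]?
Holds at x = 1: LHS = -2·1 = -2, RHS = 1 - 1 = 0; -2 ≤ 0 — holds
Fails at x = 0: LHS = -2·0 = 0, RHS = 0 - 1 = -1; 0 ≤ -1 — FAILS
It is satisfied by some integers in the range but not all.

Answer: Sometimes true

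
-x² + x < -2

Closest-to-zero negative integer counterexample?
Testing negative integers from -1 downward:
x = -1: LHS = -(-1)² + (-1) = -2; -2 < -2 — FAILS  ← closest negative counterexample to 0

Answer: x = -1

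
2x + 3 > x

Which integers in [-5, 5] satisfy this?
Holds for: {-2, -1, 0, 1, 2, 3, 4, 5}
Fails for: {-5, -4, -3}

Answer: {-2, -1, 0, 1, 2, 3, 4, 5}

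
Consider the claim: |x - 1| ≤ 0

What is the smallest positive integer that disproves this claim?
Testing positive integers:
x = 1: LHS = |1 - 1| = |0| = 0; 0 ≤ 0 — holds
x = 2: LHS = |2 - 1| = |1| = 1; 1 ≤ 0 — FAILS  ← smallest positive counterexample

Answer: x = 2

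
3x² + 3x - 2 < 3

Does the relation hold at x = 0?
x = 0: LHS = 3·0² + 3·0 - 2 = -2; -2 < 3 — holds

The relation is satisfied at x = 0.

Answer: Yes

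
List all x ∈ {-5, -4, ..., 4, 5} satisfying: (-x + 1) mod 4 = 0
Holds for: {-3, 1, 5}
Fails for: {-5, -4, -2, -1, 0, 2, 3, 4}

Answer: {-3, 1, 5}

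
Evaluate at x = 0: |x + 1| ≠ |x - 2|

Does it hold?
x = 0: LHS = |0 + 1| = |1| = 1, RHS = |0 - 2| = |-2| = 2; 1 ≠ 2 — holds

The relation is satisfied at x = 0.

Answer: Yes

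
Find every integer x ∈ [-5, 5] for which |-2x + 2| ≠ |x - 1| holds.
Holds for: {-5, -4, -3, -2, -1, 0, 2, 3, 4, 5}
Fails for: {1}

Answer: {-5, -4, -3, -2, -1, 0, 2, 3, 4, 5}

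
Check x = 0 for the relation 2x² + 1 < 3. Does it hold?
x = 0: LHS = 2·0² + 1 = 1; 1 < 3 — holds

The relation is satisfied at x = 0.

Answer: Yes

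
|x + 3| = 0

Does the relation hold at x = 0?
x = 0: LHS = |0 + 3| = |3| = 3; 3 = 0 — FAILS

The relation fails at x = 0, so x = 0 is a counterexample.

Answer: No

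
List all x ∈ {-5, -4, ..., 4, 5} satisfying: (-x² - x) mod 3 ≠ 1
Holds for: {-4, -3, -1, 0, 2, 3, 5}
Fails for: {-5, -2, 1, 4}

Answer: {-4, -3, -1, 0, 2, 3, 5}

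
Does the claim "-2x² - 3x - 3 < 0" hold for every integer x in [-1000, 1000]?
Over all integers in [-1000, 1000], LHS − RHS is largest at x = -1, where it equals -2:
x = -1: LHS = -2·(-1)² - 3·(-1) - 3 = -2; -2 < 0 — holds
At the ends of the range:
x = -1000: LHS = -2·(-1000)² - 3·(-1000) - 3 = -1997003; -1997003 < 0 — holds
x = 1000: LHS = -2·1000² - 3·1000 - 3 = -2003003; -2003003 < 0 — holds
Hence LHS − RHS is never zero or positive, i.e. LHS < RHS throughout, so the relation holds for every integer in [-1000, 1000].

No counterexample exists.

Answer: True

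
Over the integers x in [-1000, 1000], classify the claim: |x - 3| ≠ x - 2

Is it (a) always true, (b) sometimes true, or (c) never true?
Track d = LHS − RHS over the integers in [-1000, 1000]. Equality would need d = 0, but d changes sign only between consecutive integers, jumping over 0:
x = 2: LHS = |2 - 3| = |-1| = 1, RHS = 2 - 2 = 0; 1 ≠ 0 — holds  (d = 1)
x = 3: LHS = |3 - 3| = |0| = 0, RHS = 3 - 2 = 1; 0 ≠ 1 — holds  (d = -1)
Away from these crossings d keeps a constant sign, and checking every integer in [-1000, 1000] confirms d ≠ 0 throughout. Hence the two sides are never equal, so the relation holds for every integer in [-1000, 1000].

No counterexample exists.

Answer: Always true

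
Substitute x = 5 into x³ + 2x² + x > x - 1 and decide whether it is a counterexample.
Substitute x = 5 into the relation:
x = 5: LHS = 5³ + 2·5² + 5 = 180, RHS = 5 - 1 = 4; 180 > 4 — holds

The claim holds here, so x = 5 is not a counterexample. (A counterexample exists elsewhere, e.g. x = -3.)

Answer: No, x = 5 is not a counterexample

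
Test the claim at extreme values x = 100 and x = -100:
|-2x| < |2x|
x = 100: LHS = |-2·100| = |-200| = 200, RHS = |2·100| = |200| = 200; 200 < 200 — FAILS
x = -100: LHS = |-2·(-100)| = |200| = 200, RHS = |2·(-100)| = |-200| = 200; 200 < 200 — FAILS

Answer: No, fails for both x = 100 and x = -100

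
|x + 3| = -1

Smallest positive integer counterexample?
Testing positive integers:
x = 1: LHS = |1 + 3| = |4| = 4; 4 = -1 — FAILS  ← smallest positive counterexample

Answer: x = 1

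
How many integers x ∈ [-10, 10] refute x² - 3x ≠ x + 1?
Track d = LHS − RHS over the integers in [-10, 10]. Equality would need d = 0, but d changes sign only between consecutive integers, jumping over 0:
x = -1: LHS = (-1)² - 3·(-1) = 4, RHS = (-1) + 1 = 0; 4 ≠ 0 — holds  (d = 4)
x = 0: LHS = 0² - 3·0 = 0, RHS = 0 + 1 = 1; 0 ≠ 1 — holds  (d = -1)
x = 4: LHS = 4² - 3·4 = 4, RHS = 4 + 1 = 5; 4 ≠ 5 — holds  (d = -1)
x = 5: LHS = 5² - 3·5 = 10, RHS = 5 + 1 = 6; 10 ≠ 6 — holds  (d = 4)
Away from these crossings d keeps a constant sign, and checking every integer in [-10, 10] confirms d ≠ 0 throughout. Hence the two sides are never equal, so the relation holds for every integer in [-10, 10].

No counterexample appears in that range.

Answer: 0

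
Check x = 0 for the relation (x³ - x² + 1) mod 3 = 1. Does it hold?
x = 0: LHS = (0³ - 0² + 1) mod 3 = 1 mod 3 = 1; 1 = 1 — holds

The relation is satisfied at x = 0.

Answer: Yes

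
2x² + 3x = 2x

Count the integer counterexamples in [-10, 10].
Counterexamples in [-10, 10]: {-10, -9, -8, -7, -6, -5, -4, -3, -2, -1, 1, 2, 3, 4, 5, 6, 7, 8, 9, 10}.

Counting them gives 20 values.

Answer: 20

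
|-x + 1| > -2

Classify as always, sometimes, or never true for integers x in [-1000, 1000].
An absolute value is never negative, so the left side is ≥ 0 for every x, while the right side is -2. Tightest case in [-1000, 1000] is x = 1:
x = 1: LHS = |-1 + 1| = |0| = 0; 0 > -2 — holds
Hence LHS − RHS is never zero or negative, i.e. LHS > RHS throughout, so the relation holds for every integer in [-1000, 1000].

No counterexample exists.

Answer: Always true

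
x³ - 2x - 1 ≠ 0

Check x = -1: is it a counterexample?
Substitute x = -1 into the relation:
x = -1: LHS = (-1)³ - 2·(-1) - 1 = 0; 0 ≠ 0 — FAILS

Since the claim fails at x = -1, this value is a counterexample.

Answer: Yes, x = -1 is a counterexample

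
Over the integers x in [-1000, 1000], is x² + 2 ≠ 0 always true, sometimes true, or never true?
Over all integers in [-1000, 1000], LHS − RHS is always positive; it is smallest at x = 0, where it equals 2:
x = 0: LHS = 0² + 2 = 2; 2 ≠ 0 — holds
At the ends of the range:
x = -1000: LHS = (-1000)² + 2 = 1000002; 1000002 ≠ 0 — holds
x = 1000: LHS = 1000² + 2 = 1000002; 1000002 ≠ 0 — holds
Hence LHS − RHS is never 0, i.e. the two sides are never equal, so the relation holds for every integer in [-1000, 1000].

No counterexample exists.

Answer: Always true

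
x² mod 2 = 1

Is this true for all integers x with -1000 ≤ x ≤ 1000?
The claim fails at x = 0:
x = 0: LHS = (0²) mod 2 = 0 mod 2 = 0; 0 = 1 — FAILS

Because a single integer refutes it, the statement is false.

Answer: False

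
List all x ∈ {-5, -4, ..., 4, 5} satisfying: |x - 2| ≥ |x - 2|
Over all integers in [-5, 5], LHS − RHS is smallest at x = 0, where it equals 0:
x = 0: LHS = |0 - 2| = |-2| = 2, RHS = |0 - 2| = |-2| = 2; 2 ≥ 2 — holds
At the ends of the range:
x = -5: LHS = |(-5) - 2| = |-7| = 7, RHS = |(-5) - 2| = |-7| = 7; 7 ≥ 7 — holds
x = 5: LHS = |5 - 2| = |3| = 3, RHS = |5 - 2| = |3| = 3; 3 ≥ 3 — holds
Hence LHS − RHS is never negative, i.e. LHS ≥ RHS throughout, so the relation holds for every integer in [-5, 5].

Answer: All integers in [-5, 5]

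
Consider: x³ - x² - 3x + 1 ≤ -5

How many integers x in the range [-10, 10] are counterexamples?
Counterexamples in [-10, 10]: {-1, 0, 1, 2, 3, 4, 5, 6, 7, 8, 9, 10}.

Counting them gives 12 values.

Answer: 12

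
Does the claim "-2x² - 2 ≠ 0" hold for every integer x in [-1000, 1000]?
Over all integers in [-1000, 1000], LHS − RHS is always negative; it is closest to 0 at x = 0, where it equals -2:
x = 0: LHS = -2·0² - 2 = -2; -2 ≠ 0 — holds
At the ends of the range:
x = -1000: LHS = -2·(-1000)² - 2 = -2000002; -2000002 ≠ 0 — holds
x = 1000: LHS = -2·1000² - 2 = -2000002; -2000002 ≠ 0 — holds
Hence LHS − RHS is never 0, i.e. the two sides are never equal, so the relation holds for every integer in [-1000, 1000].

No counterexample exists.

Answer: True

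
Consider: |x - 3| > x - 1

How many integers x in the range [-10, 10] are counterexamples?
Counterexamples in [-10, 10]: {2, 3, 4, 5, 6, 7, 8, 9, 10}.

Counting them gives 9 values.

Answer: 9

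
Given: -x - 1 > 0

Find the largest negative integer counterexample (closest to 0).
Testing negative integers from -1 downward:
x = -1: LHS = -(-1) - 1 = 0; 0 > 0 — FAILS  ← closest negative counterexample to 0

Answer: x = -1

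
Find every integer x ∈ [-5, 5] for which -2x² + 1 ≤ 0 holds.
Holds for: {-5, -4, -3, -2, -1, 1, 2, 3, 4, 5}
Fails for: {0}

Answer: {-5, -4, -3, -2, -1, 1, 2, 3, 4, 5}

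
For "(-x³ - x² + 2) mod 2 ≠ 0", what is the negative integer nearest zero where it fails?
Testing negative integers from -1 downward:
x = -1: LHS = (-(-1)³ - (-1)² + 2) mod 2 = 2 mod 2 = 0; 0 ≠ 0 — FAILS  ← closest negative counterexample to 0

Answer: x = -1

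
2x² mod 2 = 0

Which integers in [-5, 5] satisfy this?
For a polynomial with integer coefficients, its value mod 2 depends only on x mod 2, so it suffices to check one representative of each residue class, x = 0, 1:
x = 0: LHS = (2·0²) mod 2 = 0 mod 2 = 0; 0 = 0 — holds
x = 1: LHS = (2·1²) mod 2 = 2 mod 2 = 0; 0 = 0 — holds
The relation holds in every residue class, so the relation holds for every integer in [-5, 5].

Answer: All integers in [-5, 5]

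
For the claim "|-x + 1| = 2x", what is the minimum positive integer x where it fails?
Testing positive integers:
x = 1: LHS = |-1 + 1| = |0| = 0, RHS = 2·1 = 2; 0 = 2 — FAILS  ← smallest positive counterexample

Answer: x = 1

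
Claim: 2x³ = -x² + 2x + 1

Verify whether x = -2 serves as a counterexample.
Substitute x = -2 into the relation:
x = -2: LHS = 2·(-2)³ = -16, RHS = -(-2)² + 2·(-2) + 1 = -7; -16 = -7 — FAILS

Since the claim fails at x = -2, this value is a counterexample.

Answer: Yes, x = -2 is a counterexample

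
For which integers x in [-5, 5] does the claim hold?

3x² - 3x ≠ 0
Holds for: {-5, -4, -3, -2, -1, 2, 3, 4, 5}
Fails for: {0, 1}

Answer: {-5, -4, -3, -2, -1, 2, 3, 4, 5}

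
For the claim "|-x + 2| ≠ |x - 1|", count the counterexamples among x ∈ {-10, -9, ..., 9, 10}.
Track d = LHS − RHS over the integers in [-10, 10]. Equality would need d = 0, but d changes sign only between consecutive integers, jumping over 0:
x = 1: LHS = |-1 + 2| = |1| = 1, RHS = |1 - 1| = |0| = 0; 1 ≠ 0 — holds  (d = 1)
x = 2: LHS = |-2 + 2| = |0| = 0, RHS = |2 - 1| = |1| = 1; 0 ≠ 1 — holds  (d = -1)
Away from these crossings d keeps a constant sign, and checking every integer in [-10, 10] confirms d ≠ 0 throughout. Hence the two sides are never equal, so the relation holds for every integer in [-10, 10].

No counterexample appears in that range.

Answer: 0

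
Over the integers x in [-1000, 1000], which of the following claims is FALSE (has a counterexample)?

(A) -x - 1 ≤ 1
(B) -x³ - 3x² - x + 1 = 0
(A) x = -3: LHS = -(-3) - 1 = 2; 2 ≤ 1 — FAILS
(B) x = 0: LHS = -0³ - 3·0² - 0 + 1 = 1; 1 = 0 — FAILS

Answer: Both A and B are false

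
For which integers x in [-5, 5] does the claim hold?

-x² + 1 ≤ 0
Holds for: {-5, -4, -3, -2, -1, 1, 2, 3, 4, 5}
Fails for: {0}

Answer: {-5, -4, -3, -2, -1, 1, 2, 3, 4, 5}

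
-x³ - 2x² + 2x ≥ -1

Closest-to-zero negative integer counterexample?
Testing negative integers from -1 downward:
x = -1: LHS = -(-1)³ - 2·(-1)² + 2·(-1) = -3; -3 ≥ -1 — FAILS  ← closest negative counterexample to 0

Answer: x = -1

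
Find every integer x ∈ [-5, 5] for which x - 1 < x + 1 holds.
Over all integers in [-5, 5], LHS − RHS is largest at x = 0, where it equals -2:
x = 0: LHS = 0 - 1 = -1, RHS = 0 + 1 = 1; -1 < 1 — holds
At the ends of the range:
x = -5: LHS = (-5) - 1 = -6, RHS = (-5) + 1 = -4; -6 < -4 — holds
x = 5: LHS = 5 - 1 = 4, RHS = 5 + 1 = 6; 4 < 6 — holds
Hence LHS − RHS is never zero or positive, i.e. LHS < RHS throughout, so the relation holds for every integer in [-5, 5].

Answer: All integers in [-5, 5]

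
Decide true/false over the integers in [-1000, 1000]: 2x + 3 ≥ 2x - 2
Over all integers in [-1000, 1000], LHS − RHS is smallest at x = 0, where it equals 5:
x = 0: LHS = 2·0 + 3 = 3, RHS = 2·0 - 2 = -2; 3 ≥ -2 — holds
At the ends of the range:
x = -1000: LHS = 2·(-1000) + 3 = -1997, RHS = 2·(-1000) - 2 = -2002; -1997 ≥ -2002 — holds
x = 1000: LHS = 2·1000 + 3 = 2003, RHS = 2·1000 - 2 = 1998; 2003 ≥ 1998 — holds
Hence LHS − RHS is never negative, i.e. LHS ≥ RHS throughout, so the relation holds for every integer in [-1000, 1000].

No counterexample exists.

Answer: True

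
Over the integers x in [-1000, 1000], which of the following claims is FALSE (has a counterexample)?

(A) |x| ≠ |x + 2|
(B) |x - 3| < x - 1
(A) x = -1: LHS = |-1| = 1, RHS = |(-1) + 2| = |1| = 1; 1 ≠ 1 — FAILS
(B) x = 0: LHS = |0 - 3| = |-3| = 3, RHS = 0 - 1 = -1; 3 < -1 — FAILS

Answer: Both A and B are false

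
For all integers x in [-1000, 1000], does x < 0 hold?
The claim fails at x = 0:
x = 0: 0 < 0 — FAILS

Because a single integer refutes it, the statement is false.

Answer: False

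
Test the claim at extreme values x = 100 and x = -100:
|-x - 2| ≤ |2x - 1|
x = 100: LHS = |-100 - 2| = |-102| = 102, RHS = |2·100 - 1| = |199| = 199; 102 ≤ 199 — holds
x = -100: LHS = |-(-100) - 2| = |98| = 98, RHS = |2·(-100) - 1| = |-201| = 201; 98 ≤ 201 — holds

Answer: Yes, holds for both x = 100 and x = -100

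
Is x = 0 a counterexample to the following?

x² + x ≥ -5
Substitute x = 0 into the relation:
x = 0: LHS = 0² + 0 = 0; 0 ≥ -5 — holds

The relation holds at x = 0, so it is not a counterexample.

Answer: No, x = 0 is not a counterexample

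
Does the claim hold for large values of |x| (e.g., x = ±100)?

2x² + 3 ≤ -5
x = 100: LHS = 2·100² + 3 = 20003; 20003 ≤ -5 — FAILS
x = -100: LHS = 2·(-100)² + 3 = 20003; 20003 ≤ -5 — FAILS

Answer: No, fails for both x = 100 and x = -100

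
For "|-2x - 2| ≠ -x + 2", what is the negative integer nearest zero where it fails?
Testing negative integers from -1 downward:
x = -1: LHS = |-2·(-1) - 2| = |0| = 0, RHS = -(-1) + 2 = 3; 0 ≠ 3 — holds
x = -2: LHS = |-2·(-2) - 2| = |2| = 2, RHS = -(-2) + 2 = 4; 2 ≠ 4 — holds
x = -3: LHS = |-2·(-3) - 2| = |4| = 4, RHS = -(-3) + 2 = 5; 4 ≠ 5 — holds
x = -4: LHS = |-2·(-4) - 2| = |6| = 6, RHS = -(-4) + 2 = 6; 6 ≠ 6 — FAILS  ← closest negative counterexample to 0

Answer: x = -4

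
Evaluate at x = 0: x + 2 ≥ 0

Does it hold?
x = 0: LHS = 0 + 2 = 2; 2 ≥ 0 — holds

The relation is satisfied at x = 0.

Answer: Yes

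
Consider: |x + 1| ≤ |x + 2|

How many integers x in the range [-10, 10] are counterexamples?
Counterexamples in [-10, 10]: {-10, -9, -8, -7, -6, -5, -4, -3, -2}.

Counting them gives 9 values.

Answer: 9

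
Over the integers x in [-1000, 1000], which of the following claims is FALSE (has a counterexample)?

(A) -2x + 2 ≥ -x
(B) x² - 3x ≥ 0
(A) x = 3: LHS = -2·3 + 2 = -4; -4 ≥ -3 — FAILS
(B) x = 1: LHS = 1² - 3·1 = -2; -2 ≥ 0 — FAILS

Answer: Both A and B are false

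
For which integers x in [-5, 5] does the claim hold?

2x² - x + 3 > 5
Holds for: {-5, -4, -3, -2, -1, 2, 3, 4, 5}
Fails for: {0, 1}

Answer: {-5, -4, -3, -2, -1, 2, 3, 4, 5}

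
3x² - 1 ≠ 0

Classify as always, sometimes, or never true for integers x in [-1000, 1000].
Track d = LHS − RHS over the integers in [-1000, 1000]. Equality would need d = 0, but d changes sign only between consecutive integers, jumping over 0:
x = -1: LHS = 3·(-1)² - 1 = 2; 2 ≠ 0 — holds  (d = 2)
x = 0: LHS = 3·0² - 1 = -1; -1 ≠ 0 — holds  (d = -1)
x = 0: LHS = 3·0² - 1 = -1; -1 ≠ 0 — holds  (d = -1)
x = 1: LHS = 3·1² - 1 = 2; 2 ≠ 0 — holds  (d = 2)
Away from these crossings d keeps a constant sign, and checking every integer in [-1000, 1000] confirms d ≠ 0 throughout. Hence the two sides are never equal, so the relation holds for every integer in [-1000, 1000].

No counterexample exists.

Answer: Always true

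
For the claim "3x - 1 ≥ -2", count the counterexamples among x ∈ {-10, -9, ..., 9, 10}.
Counterexamples in [-10, 10]: {-10, -9, -8, -7, -6, -5, -4, -3, -2, -1}.

Counting them gives 10 values.

Answer: 10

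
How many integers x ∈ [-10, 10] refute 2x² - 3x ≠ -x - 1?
Over all integers in [-10, 10], LHS − RHS is always positive; it is smallest at x = 0, where it equals 1:
x = 0: LHS = 2·0² - 3·0 = 0, RHS = -0 - 1 = -1; 0 ≠ -1 — holds
At the ends of the range:
x = -10: LHS = 2·(-10)² - 3·(-10) = 230, RHS = -(-10) - 1 = 9; 230 ≠ 9 — holds
x = 10: LHS = 2·10² - 3·10 = 170, RHS = -10 - 1 = -11; 170 ≠ -11 — holds
Hence LHS − RHS is never 0, i.e. the two sides are never equal, so the relation holds for every integer in [-10, 10].

No counterexample appears in that range.

Answer: 0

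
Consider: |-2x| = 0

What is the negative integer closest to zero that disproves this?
Testing negative integers from -1 downward:
x = -1: LHS = |-2·(-1)| = |2| = 2; 2 = 0 — FAILS  ← closest negative counterexample to 0

Answer: x = -1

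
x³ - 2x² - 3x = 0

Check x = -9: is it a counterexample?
Substitute x = -9 into the relation:
x = -9: LHS = (-9)³ - 2·(-9)² - 3·(-9) = -864; -864 = 0 — FAILS

Since the claim fails at x = -9, this value is a counterexample.

Answer: Yes, x = -9 is a counterexample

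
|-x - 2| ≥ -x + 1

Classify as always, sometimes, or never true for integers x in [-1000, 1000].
Holds at x = 0: LHS = |-0 - 2| = |-2| = 2, RHS = -0 + 1 = 1; 2 ≥ 1 — holds
Fails at x = -1: LHS = |-(-1) - 2| = |-1| = 1, RHS = -(-1) + 1 = 2; 1 ≥ 2 — FAILS
It is satisfied by some integers in the range but not all.

Answer: Sometimes true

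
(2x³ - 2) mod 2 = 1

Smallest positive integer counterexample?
Testing positive integers:
x = 1: LHS = (2·1³ - 2) mod 2 = 0 mod 2 = 0; 0 = 1 — FAILS  ← smallest positive counterexample

Answer: x = 1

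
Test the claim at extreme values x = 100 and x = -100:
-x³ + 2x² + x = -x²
x = 100: LHS = -100³ + 2·100² + 100 = -979900, RHS = -100² = -10000; -979900 = -10000 — FAILS
x = -100: LHS = -(-100)³ + 2·(-100)² + (-100) = 1019900, RHS = -(-100)² = -10000; 1019900 = -10000 — FAILS

Answer: No, fails for both x = 100 and x = -100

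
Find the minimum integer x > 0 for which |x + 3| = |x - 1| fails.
Testing positive integers:
x = 1: LHS = |1 + 3| = |4| = 4, RHS = |1 - 1| = |0| = 0; 4 = 0 — FAILS  ← smallest positive counterexample

Answer: x = 1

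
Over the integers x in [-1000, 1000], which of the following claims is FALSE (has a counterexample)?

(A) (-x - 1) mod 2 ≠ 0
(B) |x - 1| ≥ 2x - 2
(A) x = 1: LHS = (-1 - 1) mod 2 = (-2) mod 2 = 0; 0 ≠ 0 — FAILS
(B) x = 2: LHS = |2 - 1| = |1| = 1, RHS = 2·2 - 2 = 2; 1 ≥ 2 — FAILS

Answer: Both A and B are false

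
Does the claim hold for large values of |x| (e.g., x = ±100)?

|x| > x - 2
x = 100: LHS = |100| = 100, RHS = 100 - 2 = 98; 100 > 98 — holds
x = -100: LHS = |-100| = 100, RHS = (-100) - 2 = -102; 100 > -102 — holds

Answer: Yes, holds for both x = 100 and x = -100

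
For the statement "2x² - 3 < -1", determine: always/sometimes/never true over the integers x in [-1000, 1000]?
Holds at x = 0: LHS = 2·0² - 3 = -3; -3 < -1 — holds
Fails at x = 1: LHS = 2·1² - 3 = -1; -1 < -1 — FAILS
It is satisfied by some integers in the range but not all.

Answer: Sometimes true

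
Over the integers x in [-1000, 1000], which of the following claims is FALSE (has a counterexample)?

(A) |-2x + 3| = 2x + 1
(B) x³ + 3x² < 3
(A) x = 0: LHS = |-2·0 + 3| = |3| = 3, RHS = 2·0 + 1 = 1; 3 = 1 — FAILS
(B) x = 1: LHS = 1³ + 3·1² = 4; 4 < 3 — FAILS

Answer: Both A and B are false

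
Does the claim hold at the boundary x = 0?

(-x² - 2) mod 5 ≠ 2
x = 0: LHS = (-0² - 2) mod 5 = (-2) mod 5 = 3; 3 ≠ 2 — holds

The relation is satisfied at x = 0.

Answer: Yes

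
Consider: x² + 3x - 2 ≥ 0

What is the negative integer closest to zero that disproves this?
Testing negative integers from -1 downward:
x = -1: LHS = (-1)² + 3·(-1) - 2 = -4; -4 ≥ 0 — FAILS  ← closest negative counterexample to 0

Answer: x = -1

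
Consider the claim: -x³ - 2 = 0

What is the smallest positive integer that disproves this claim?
Testing positive integers:
x = 1: LHS = -1³ - 2 = -3; -3 = 0 — FAILS  ← smallest positive counterexample

Answer: x = 1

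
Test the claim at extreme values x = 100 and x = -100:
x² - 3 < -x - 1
x = 100: LHS = 100² - 3 = 9997, RHS = -100 - 1 = -101; 9997 < -101 — FAILS
x = -100: LHS = (-100)² - 3 = 9997, RHS = -(-100) - 1 = 99; 9997 < 99 — FAILS

Answer: No, fails for both x = 100 and x = -100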